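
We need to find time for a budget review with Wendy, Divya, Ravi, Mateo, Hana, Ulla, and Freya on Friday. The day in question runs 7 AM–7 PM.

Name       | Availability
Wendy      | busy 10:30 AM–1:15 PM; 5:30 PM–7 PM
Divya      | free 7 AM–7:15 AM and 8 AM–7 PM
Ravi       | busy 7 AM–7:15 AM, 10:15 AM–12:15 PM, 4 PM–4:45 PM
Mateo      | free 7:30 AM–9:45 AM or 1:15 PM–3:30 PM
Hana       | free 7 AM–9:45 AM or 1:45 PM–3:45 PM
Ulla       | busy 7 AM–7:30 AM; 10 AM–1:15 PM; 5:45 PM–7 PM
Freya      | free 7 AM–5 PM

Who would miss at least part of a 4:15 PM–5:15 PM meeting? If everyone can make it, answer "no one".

Freya, Hana, Mateo, Ravi

Wendy free: 07:00-10:30, 13:15-17:30 (invert busy blocks within the working day).
Divya free: 07:00-07:15, 08:00-19:00.
Ravi free: 07:15-10:15, 12:15-16:00, 16:45-19:00 (invert busy blocks within the working day).
Mateo free: 07:30-09:45, 13:15-15:30.
Hana free: 07:00-09:45, 13:45-15:45.
Ulla free: 07:30-10:00, 13:15-17:45 (invert busy blocks within the working day).
Freya free: 07:00-17:00.
Wendy: free for 16:15-17:15. Divya: free for 16:15-17:15. Ravi: not fully free for 16:15-17:15. Mateo: not fully free for 16:15-17:15. Hana: not fully free for 16:15-17:15. Ulla: free for 16:15-17:15. Freya: not fully free for 16:15-17:15.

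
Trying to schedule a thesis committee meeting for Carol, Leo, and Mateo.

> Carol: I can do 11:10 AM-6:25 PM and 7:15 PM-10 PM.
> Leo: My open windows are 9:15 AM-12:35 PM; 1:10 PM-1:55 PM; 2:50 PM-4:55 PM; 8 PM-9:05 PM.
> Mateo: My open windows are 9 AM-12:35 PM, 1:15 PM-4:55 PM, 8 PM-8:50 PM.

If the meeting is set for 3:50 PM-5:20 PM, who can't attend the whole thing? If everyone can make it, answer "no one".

Carol: free for 15:50-17:20. Leo: not fully free for 15:50-17:20. Mateo: not fully free for 15:50-17:20.

Leo, Mateo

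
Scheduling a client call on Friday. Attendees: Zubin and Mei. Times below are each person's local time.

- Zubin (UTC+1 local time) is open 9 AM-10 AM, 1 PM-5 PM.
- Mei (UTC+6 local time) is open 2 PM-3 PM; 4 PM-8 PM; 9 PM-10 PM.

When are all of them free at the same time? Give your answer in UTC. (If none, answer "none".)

Zubin in UTC: 08:00-09:00, 12:00-16:00 (subtract 1h to convert from UTC+1).
Mei in UTC: 08:00-09:00, 10:00-14:00, 15:00-16:00 (subtract 6h to convert from UTC+6).
Zubin ∩ Mei: 08:00-09:00, 12:00-14:00, 15:00-16:00.

08:00-09:00, 12:00-14:00, 15:00-16:00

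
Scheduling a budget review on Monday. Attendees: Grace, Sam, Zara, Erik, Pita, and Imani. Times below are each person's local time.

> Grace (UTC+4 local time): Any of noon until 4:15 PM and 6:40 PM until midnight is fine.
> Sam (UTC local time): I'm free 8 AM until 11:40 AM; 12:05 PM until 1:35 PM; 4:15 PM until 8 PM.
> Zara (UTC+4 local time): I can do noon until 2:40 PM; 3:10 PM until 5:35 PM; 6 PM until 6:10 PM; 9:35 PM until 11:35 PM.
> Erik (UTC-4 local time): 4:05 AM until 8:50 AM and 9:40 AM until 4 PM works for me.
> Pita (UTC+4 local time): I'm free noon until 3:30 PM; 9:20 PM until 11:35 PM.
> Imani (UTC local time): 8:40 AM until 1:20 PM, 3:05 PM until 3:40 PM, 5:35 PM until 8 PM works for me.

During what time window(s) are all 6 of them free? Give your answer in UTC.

Grace in UTC: 08:00-12:15, 14:40-20:00 (subtract 4h to convert from UTC+4).
Sam in UTC: 08:00-11:40, 12:05-13:35, 16:15-20:00.
Zara in UTC: 08:00-10:40, 11:10-13:35, 14:00-14:10, 17:35-19:35 (subtract 4h to convert from UTC+4).
Erik in UTC: 08:05-12:50, 13:40-20:00 (add 4h to convert from UTC-4).
Pita in UTC: 08:00-11:30, 17:20-19:35 (subtract 4h to convert from UTC+4).
Imani in UTC: 08:40-13:20, 15:05-15:40, 17:35-20:00.
Grace ∩ Sam: 08:00-11:40, 12:05-12:15, 16:15-20:00.
Grace ∩ Sam ∩ Zara: 08:00-10:40, 11:10-11:40, 12:05-12:15, 17:35-19:35.
Grace ∩ Sam ∩ Zara ∩ Erik: 08:05-10:40, 11:10-11:40, 12:05-12:15, 17:35-19:35.
Grace ∩ Sam ∩ Zara ∩ Erik ∩ Pita: 08:05-10:40, 11:10-11:30, 17:35-19:35.
Grace ∩ Sam ∩ Zara ∩ Erik ∩ Pita ∩ Imani: 08:40-10:40, 11:10-11:30, 17:35-19:35.

08:40-10:40, 11:10-11:30, 17:35-19:35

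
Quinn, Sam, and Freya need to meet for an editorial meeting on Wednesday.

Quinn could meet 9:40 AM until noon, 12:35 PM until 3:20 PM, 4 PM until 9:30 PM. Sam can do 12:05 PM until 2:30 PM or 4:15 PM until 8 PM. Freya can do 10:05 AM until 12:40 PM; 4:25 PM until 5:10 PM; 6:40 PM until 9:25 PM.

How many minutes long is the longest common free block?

Quinn ∩ Sam: 12:35-14:30, 16:15-20:00.
Quinn ∩ Sam ∩ Freya: 12:35-12:40, 16:25-17:10, 18:40-20:00.
Those are the intersection windows.
The longest is 18:40-20:00 at 80 minutes.

80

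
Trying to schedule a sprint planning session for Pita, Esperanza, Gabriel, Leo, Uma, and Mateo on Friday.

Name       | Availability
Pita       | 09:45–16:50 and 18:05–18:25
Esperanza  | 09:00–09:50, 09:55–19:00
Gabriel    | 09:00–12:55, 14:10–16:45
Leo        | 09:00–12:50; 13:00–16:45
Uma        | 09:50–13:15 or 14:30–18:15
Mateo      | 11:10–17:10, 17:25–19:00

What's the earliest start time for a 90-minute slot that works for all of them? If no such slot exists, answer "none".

11:10

Pita ∩ Esperanza: 09:45-09:50, 09:55-16:50, 18:05-18:25.
Pita ∩ Esperanza ∩ Gabriel: 09:45-09:50, 09:55-12:55, 14:10-16:45.
Pita ∩ Esperanza ∩ Gabriel ∩ Leo: 09:45-09:50, 09:55-12:50, 14:10-16:45.
Pita ∩ Esperanza ∩ Gabriel ∩ Leo ∩ Uma: 09:55-12:50, 14:30-16:45.
Pita ∩ Esperanza ∩ Gabriel ∩ Leo ∩ Uma ∩ Mateo: 11:10-12:50, 14:30-16:45.
The first common window of at least 90 minutes is 11:10-12:50, so the earliest start is 11:10.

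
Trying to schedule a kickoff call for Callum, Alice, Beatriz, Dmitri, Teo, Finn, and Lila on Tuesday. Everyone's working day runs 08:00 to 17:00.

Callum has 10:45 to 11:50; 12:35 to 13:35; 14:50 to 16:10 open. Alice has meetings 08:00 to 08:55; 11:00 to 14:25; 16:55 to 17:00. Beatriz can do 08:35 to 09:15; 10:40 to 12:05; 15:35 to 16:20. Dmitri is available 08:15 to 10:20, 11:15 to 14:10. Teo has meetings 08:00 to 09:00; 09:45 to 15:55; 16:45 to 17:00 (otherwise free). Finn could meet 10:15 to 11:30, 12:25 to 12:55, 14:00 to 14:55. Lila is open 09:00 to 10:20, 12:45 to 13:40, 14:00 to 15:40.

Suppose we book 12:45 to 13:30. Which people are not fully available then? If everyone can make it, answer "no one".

Callum free: 10:45-11:50, 12:35-13:35, 14:50-16:10.
Alice free: 08:55-11:00, 14:25-16:55 (invert busy blocks within the working day).
Beatriz free: 08:35-09:15, 10:40-12:05, 15:35-16:20.
Dmitri free: 08:15-10:20, 11:15-14:10.
Teo free: 09:00-09:45, 15:55-16:45 (invert busy blocks within the working day).
Finn free: 10:15-11:30, 12:25-12:55, 14:00-14:55.
Lila free: 09:00-10:20, 12:45-13:40, 14:00-15:40.
Callum: free for 12:45-13:30. Alice: not fully free for 12:45-13:30. Beatriz: not fully free for 12:45-13:30. Dmitri: free for 12:45-13:30. Teo: not fully free for 12:45-13:30. Finn: not fully free for 12:45-13:30. Lila: free for 12:45-13:30.

Alice, Beatriz, Finn, Teo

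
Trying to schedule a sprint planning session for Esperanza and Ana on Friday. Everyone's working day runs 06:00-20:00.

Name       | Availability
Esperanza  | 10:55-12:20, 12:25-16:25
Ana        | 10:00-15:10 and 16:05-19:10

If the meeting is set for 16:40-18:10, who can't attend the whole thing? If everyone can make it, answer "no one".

Esperanza: not fully free for 16:40-18:10. Ana: free for 16:40-18:10.

Esperanza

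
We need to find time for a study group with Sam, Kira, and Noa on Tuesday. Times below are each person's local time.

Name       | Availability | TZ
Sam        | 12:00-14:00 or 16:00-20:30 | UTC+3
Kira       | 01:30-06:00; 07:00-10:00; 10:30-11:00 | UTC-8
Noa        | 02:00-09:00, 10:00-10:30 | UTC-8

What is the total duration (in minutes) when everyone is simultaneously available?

240

Sam in UTC: 09:00-11:00, 13:00-17:30 (subtract 3h to convert from UTC+3).
Kira in UTC: 09:30-14:00, 15:00-18:00, 18:30-19:00 (add 8h to convert from UTC-8).
Noa in UTC: 10:00-17:00, 18:00-18:30 (add 8h to convert from UTC-8).
Sam ∩ Kira: 09:30-11:00, 13:00-14:00, 15:00-17:30.
Sam ∩ Kira ∩ Noa: 10:00-11:00, 13:00-14:00, 15:00-17:00.
So the common availability across everyone is 10:00-11:00, 13:00-14:00, 15:00-17:00.
Summing the common windows: 60 + 60 + 120 = 240 minutes.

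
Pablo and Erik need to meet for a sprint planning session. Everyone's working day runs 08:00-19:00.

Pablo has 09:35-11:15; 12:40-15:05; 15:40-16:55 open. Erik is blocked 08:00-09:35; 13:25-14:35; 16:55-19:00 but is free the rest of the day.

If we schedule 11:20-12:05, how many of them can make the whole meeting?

1

Pablo free: 09:35-11:15, 12:40-15:05, 15:40-16:55.
Erik free: 09:35-13:25, 14:35-16:55 (invert busy blocks within the working day).
Erik can make the full 11:20-12:05 slot — that's 1.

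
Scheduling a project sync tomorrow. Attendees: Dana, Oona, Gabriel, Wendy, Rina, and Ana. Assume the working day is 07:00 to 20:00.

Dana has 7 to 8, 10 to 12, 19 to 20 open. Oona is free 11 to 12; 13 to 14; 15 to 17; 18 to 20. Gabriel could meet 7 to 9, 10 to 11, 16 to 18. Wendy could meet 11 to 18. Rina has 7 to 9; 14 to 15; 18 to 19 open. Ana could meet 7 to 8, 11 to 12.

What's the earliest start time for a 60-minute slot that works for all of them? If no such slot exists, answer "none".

Dana ∩ Oona: 11:00-12:00, 19:00-20:00.
Dana ∩ Oona ∩ Gabriel: ∅.
Dana ∩ Oona ∩ Gabriel ∩ Wendy: ∅.
Dana ∩ Oona ∩ Gabriel ∩ Wendy ∩ Rina: ∅.
Dana ∩ Oona ∩ Gabriel ∩ Wendy ∩ Rina ∩ Ana: ∅.
There is no time when everyone is free.
No common window is at least 60 minutes long.

none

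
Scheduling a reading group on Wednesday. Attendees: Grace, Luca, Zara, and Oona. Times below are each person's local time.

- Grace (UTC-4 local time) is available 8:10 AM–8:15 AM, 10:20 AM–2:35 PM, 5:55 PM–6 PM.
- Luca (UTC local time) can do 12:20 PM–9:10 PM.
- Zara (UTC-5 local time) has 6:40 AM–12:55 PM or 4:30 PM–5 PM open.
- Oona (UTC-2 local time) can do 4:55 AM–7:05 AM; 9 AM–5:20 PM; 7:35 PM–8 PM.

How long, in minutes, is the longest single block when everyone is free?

215

Grace in UTC: 12:10-12:15, 14:20-18:35, 21:55-22:00 (add 4h to convert from UTC-4).
Luca in UTC: 12:20-21:10.
Zara in UTC: 11:40-17:55, 21:30-22:00 (add 5h to convert from UTC-5).
Oona in UTC: 06:55-09:05, 11:00-19:20, 21:35-22:00 (add 2h to convert from UTC-2).
Grace ∩ Luca: 14:20-18:35.
Grace ∩ Luca ∩ Zara: 14:20-17:55.
Grace ∩ Luca ∩ Zara ∩ Oona: 14:20-17:55.
Those are the intersection windows.
The longest is 14:20-17:55 at 215 minutes.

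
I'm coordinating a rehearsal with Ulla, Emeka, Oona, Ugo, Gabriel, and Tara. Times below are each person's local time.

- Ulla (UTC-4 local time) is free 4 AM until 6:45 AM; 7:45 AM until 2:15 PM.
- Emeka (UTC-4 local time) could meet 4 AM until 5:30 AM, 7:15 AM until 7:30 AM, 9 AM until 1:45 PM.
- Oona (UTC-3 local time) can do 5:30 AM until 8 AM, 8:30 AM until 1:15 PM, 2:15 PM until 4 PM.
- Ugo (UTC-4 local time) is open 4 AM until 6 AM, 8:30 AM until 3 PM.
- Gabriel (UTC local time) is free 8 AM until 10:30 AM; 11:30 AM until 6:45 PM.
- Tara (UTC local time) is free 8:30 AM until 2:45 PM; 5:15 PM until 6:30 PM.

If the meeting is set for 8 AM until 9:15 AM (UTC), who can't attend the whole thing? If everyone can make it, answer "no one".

Oona, Tara

Ulla in UTC: 08:00-10:45, 11:45-18:15 (add 4h to convert from UTC-4).
Emeka in UTC: 08:00-09:30, 11:15-11:30, 13:00-17:45 (add 4h to convert from UTC-4).
Oona in UTC: 08:30-11:00, 11:30-16:15, 17:15-19:00 (add 3h to convert from UTC-3).
Ugo in UTC: 08:00-10:00, 12:30-19:00 (add 4h to convert from UTC-4).
Gabriel in UTC: 08:00-10:30, 11:30-18:45.
Tara in UTC: 08:30-14:45, 17:15-18:30.
Ulla: free for 08:00-09:15. Emeka: free for 08:00-09:15. Oona: not fully free for 08:00-09:15. Ugo: free for 08:00-09:15. Gabriel: free for 08:00-09:15. Tara: not fully free for 08:00-09:15.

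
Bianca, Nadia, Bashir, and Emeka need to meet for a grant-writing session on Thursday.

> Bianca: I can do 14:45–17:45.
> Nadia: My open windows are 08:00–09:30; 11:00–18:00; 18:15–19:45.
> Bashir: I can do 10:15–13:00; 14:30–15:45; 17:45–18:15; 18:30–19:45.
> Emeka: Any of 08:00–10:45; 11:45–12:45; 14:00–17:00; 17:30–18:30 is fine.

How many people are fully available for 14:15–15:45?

Nadia and Emeka can make the full 14:15-15:45 slot — that's 2.

2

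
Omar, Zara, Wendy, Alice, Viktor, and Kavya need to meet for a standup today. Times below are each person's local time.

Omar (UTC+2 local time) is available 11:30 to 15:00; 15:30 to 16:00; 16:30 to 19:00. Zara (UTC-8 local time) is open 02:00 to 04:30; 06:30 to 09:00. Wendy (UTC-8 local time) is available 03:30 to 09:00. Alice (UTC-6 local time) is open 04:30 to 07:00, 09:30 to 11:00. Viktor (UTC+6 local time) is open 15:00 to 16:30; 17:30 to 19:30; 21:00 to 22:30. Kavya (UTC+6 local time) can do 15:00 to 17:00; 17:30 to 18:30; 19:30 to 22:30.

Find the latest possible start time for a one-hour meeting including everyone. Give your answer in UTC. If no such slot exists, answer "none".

15:30

Omar in UTC: 09:30-13:00, 13:30-14:00, 14:30-17:00 (subtract 2h to convert from UTC+2).
Zara in UTC: 10:00-12:30, 14:30-17:00 (add 8h to convert from UTC-8).
Wendy in UTC: 11:30-17:00 (add 8h to convert from UTC-8).
Alice in UTC: 10:30-13:00, 15:30-17:00 (add 6h to convert from UTC-6).
Viktor in UTC: 09:00-10:30, 11:30-13:30, 15:00-16:30 (subtract 6h to convert from UTC+6).
Kavya in UTC: 09:00-11:00, 11:30-12:30, 13:30-16:30 (subtract 6h to convert from UTC+6).
Omar ∩ Zara: 10:00-12:30, 14:30-17:00.
Omar ∩ Zara ∩ Wendy: 11:30-12:30, 14:30-17:00.
Omar ∩ Zara ∩ Wendy ∩ Alice: 11:30-12:30, 15:30-17:00.
Omar ∩ Zara ∩ Wendy ∩ Alice ∩ Viktor: 11:30-12:30, 15:30-16:30.
Omar ∩ Zara ∩ Wendy ∩ Alice ∩ Viktor ∩ Kavya: 11:30-12:30, 15:30-16:30.
The last common window of at least 60 minutes is 15:30-16:30; a 60-minute meeting can start as late as 15:30 and still end by 16:30.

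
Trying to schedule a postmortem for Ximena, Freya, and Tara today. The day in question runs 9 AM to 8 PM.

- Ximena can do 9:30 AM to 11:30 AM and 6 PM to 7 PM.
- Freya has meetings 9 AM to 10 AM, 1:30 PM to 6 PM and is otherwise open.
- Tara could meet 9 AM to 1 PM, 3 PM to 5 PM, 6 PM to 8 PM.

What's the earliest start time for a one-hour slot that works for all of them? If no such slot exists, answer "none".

Ximena free: 09:30-11:30, 18:00-19:00.
Freya free: 10:00-13:30, 18:00-20:00 (invert busy blocks within the working day).
Tara free: 09:00-13:00, 15:00-17:00, 18:00-20:00.
Ximena ∩ Freya: 10:00-11:30, 18:00-19:00.
Ximena ∩ Freya ∩ Tara: 10:00-11:30, 18:00-19:00.
So the common availability across everyone is 10:00-11:30, 18:00-19:00.
The first common window of at least 60 minutes is 10:00-11:30, so the earliest start is 10:00.

10:00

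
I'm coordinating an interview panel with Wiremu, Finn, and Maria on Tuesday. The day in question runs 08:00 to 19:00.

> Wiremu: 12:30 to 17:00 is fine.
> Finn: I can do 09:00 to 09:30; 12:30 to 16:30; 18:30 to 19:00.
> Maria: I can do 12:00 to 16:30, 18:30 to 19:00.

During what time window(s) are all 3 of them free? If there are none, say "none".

Wiremu ∩ Finn: 12:30-16:30.
Wiremu ∩ Finn ∩ Maria: 12:30-16:30.
So the common availability across everyone is 12:30-16:30.

12:30-16:30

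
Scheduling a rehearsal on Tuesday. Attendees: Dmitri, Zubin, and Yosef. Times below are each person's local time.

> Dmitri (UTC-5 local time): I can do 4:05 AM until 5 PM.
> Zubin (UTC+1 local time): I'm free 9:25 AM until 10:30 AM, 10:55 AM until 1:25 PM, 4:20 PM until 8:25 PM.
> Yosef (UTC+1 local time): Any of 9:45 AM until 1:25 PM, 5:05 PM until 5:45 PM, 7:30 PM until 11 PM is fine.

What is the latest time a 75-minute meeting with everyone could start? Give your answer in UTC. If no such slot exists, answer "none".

11:10

Dmitri in UTC: 09:05-22:00 (add 5h to convert from UTC-5).
Zubin in UTC: 08:25-09:30, 09:55-12:25, 15:20-19:25 (subtract 1h to convert from UTC+1).
Yosef in UTC: 08:45-12:25, 16:05-16:45, 18:30-22:00 (subtract 1h to convert from UTC+1).
Dmitri ∩ Zubin: 09:05-09:30, 09:55-12:25, 15:20-19:25.
Dmitri ∩ Zubin ∩ Yosef: 09:05-09:30, 09:55-12:25, 16:05-16:45, 18:30-19:25.
The last common window of at least 75 minutes is 09:55-12:25; a 75-minute meeting can start as late as 11:10 and still end by 12:25.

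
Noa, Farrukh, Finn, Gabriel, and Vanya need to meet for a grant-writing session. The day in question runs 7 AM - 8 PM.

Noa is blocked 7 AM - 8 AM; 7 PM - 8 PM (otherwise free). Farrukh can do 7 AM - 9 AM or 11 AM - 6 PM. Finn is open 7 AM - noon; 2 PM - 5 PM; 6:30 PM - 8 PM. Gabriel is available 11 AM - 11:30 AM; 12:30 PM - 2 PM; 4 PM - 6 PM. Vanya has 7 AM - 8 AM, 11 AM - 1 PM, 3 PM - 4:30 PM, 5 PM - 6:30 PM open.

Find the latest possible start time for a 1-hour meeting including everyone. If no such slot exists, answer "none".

Noa free: 08:00-19:00 (invert busy blocks within the working day).
Farrukh free: 07:00-09:00, 11:00-18:00.
Finn free: 07:00-12:00, 14:00-17:00, 18:30-20:00.
Gabriel free: 11:00-11:30, 12:30-14:00, 16:00-18:00.
Vanya free: 07:00-08:00, 11:00-13:00, 15:00-16:30, 17:00-18:30.
Noa ∩ Farrukh: 08:00-09:00, 11:00-18:00.
Noa ∩ Farrukh ∩ Finn: 08:00-09:00, 11:00-12:00, 14:00-17:00.
Noa ∩ Farrukh ∩ Finn ∩ Gabriel: 11:00-11:30, 16:00-17:00.
Noa ∩ Farrukh ∩ Finn ∩ Gabriel ∩ Vanya: 11:00-11:30, 16:00-16:30.
No common window is at least 60 minutes long.

none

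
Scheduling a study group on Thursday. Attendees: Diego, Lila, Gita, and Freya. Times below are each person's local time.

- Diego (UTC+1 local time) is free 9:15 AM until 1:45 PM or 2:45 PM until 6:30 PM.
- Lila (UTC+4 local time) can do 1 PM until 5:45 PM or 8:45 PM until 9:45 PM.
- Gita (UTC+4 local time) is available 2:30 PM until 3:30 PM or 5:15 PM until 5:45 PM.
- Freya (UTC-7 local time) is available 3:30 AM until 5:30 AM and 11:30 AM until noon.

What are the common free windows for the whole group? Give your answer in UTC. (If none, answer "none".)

Diego in UTC: 08:15-12:45, 13:45-17:30 (subtract 1h to convert from UTC+1).
Lila in UTC: 09:00-13:45, 16:45-17:45 (subtract 4h to convert from UTC+4).
Gita in UTC: 10:30-11:30, 13:15-13:45 (subtract 4h to convert from UTC+4).
Freya in UTC: 10:30-12:30, 18:30-19:00 (add 7h to convert from UTC-7).
Diego ∩ Lila: 09:00-12:45, 16:45-17:30.
Diego ∩ Lila ∩ Gita: 10:30-11:30.
Diego ∩ Lila ∩ Gita ∩ Freya: 10:30-11:30.

10:30-11:30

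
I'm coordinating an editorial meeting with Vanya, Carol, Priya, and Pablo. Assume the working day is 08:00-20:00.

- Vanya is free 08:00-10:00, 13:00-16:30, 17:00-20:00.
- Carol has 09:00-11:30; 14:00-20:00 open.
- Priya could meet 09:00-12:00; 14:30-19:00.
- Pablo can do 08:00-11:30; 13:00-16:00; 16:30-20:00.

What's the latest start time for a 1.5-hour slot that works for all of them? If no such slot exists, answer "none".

17:30

Vanya ∩ Carol: 09:00-10:00, 14:00-16:30, 17:00-20:00.
Vanya ∩ Carol ∩ Priya: 09:00-10:00, 14:30-16:30, 17:00-19:00.
Vanya ∩ Carol ∩ Priya ∩ Pablo: 09:00-10:00, 14:30-16:00, 17:00-19:00.
The last common window of at least 90 minutes is 17:00-19:00; a 90-minute meeting can start as late as 17:30 and still end by 19:00.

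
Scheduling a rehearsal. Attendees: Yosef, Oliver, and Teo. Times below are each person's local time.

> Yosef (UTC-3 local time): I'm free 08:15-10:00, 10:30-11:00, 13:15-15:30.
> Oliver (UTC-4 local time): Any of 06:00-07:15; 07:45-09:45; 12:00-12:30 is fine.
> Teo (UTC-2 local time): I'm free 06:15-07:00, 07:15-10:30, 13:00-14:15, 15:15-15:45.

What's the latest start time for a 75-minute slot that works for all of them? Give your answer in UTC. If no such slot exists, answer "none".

Yosef in UTC: 11:15-13:00, 13:30-14:00, 16:15-18:30 (add 3h to convert from UTC-3).
Oliver in UTC: 10:00-11:15, 11:45-13:45, 16:00-16:30 (add 4h to convert from UTC-4).
Teo in UTC: 08:15-09:00, 09:15-12:30, 15:00-16:15, 17:15-17:45 (add 2h to convert from UTC-2).
Yosef ∩ Oliver: 11:45-13:00, 13:30-13:45, 16:15-16:30.
Yosef ∩ Oliver ∩ Teo: 11:45-12:30.
No common window is at least 75 minutes long.

none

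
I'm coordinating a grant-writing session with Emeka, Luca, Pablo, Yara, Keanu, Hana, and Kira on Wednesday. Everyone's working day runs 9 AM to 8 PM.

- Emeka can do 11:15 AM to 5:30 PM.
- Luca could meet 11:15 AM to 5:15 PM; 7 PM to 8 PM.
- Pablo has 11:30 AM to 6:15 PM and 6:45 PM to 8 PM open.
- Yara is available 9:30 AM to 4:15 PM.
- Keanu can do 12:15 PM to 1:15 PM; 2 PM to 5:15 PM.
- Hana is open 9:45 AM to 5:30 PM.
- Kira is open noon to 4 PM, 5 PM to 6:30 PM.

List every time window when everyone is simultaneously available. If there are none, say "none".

Emeka ∩ Luca: 11:15-17:15.
Emeka ∩ Luca ∩ Pablo: 11:30-17:15.
Emeka ∩ Luca ∩ Pablo ∩ Yara: 11:30-16:15.
Emeka ∩ Luca ∩ Pablo ∩ Yara ∩ Keanu: 12:15-13:15, 14:00-16:15.
Emeka ∩ Luca ∩ Pablo ∩ Yara ∩ Keanu ∩ Hana: 12:15-13:15, 14:00-16:15.
Emeka ∩ Luca ∩ Pablo ∩ Yara ∩ Keanu ∩ Hana ∩ Kira: 12:15-13:15, 14:00-16:00.

12:15-13:15, 14:00-16:00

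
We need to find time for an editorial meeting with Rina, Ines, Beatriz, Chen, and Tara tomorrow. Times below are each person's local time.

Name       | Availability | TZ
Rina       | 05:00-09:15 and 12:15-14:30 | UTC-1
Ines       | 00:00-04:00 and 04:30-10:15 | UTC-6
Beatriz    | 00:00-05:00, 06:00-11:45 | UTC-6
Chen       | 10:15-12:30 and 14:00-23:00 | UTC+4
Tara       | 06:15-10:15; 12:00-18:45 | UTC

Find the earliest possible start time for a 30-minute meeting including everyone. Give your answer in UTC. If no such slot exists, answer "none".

Rina in UTC: 06:00-10:15, 13:15-15:30 (add 1h to convert from UTC-1).
Ines in UTC: 06:00-10:00, 10:30-16:15 (add 6h to convert from UTC-6).
Beatriz in UTC: 06:00-11:00, 12:00-17:45 (add 6h to convert from UTC-6).
Chen in UTC: 06:15-08:30, 10:00-19:00 (subtract 4h to convert from UTC+4).
Tara in UTC: 06:15-10:15, 12:00-18:45.
Rina ∩ Ines: 06:00-10:00, 13:15-15:30.
Rina ∩ Ines ∩ Beatriz: 06:00-10:00, 13:15-15:30.
Rina ∩ Ines ∩ Beatriz ∩ Chen: 06:15-08:30, 13:15-15:30.
Rina ∩ Ines ∩ Beatriz ∩ Chen ∩ Tara: 06:15-08:30, 13:15-15:30.
The first common window of at least 30 minutes is 06:15-08:30, so the earliest start is 06:15.

06:15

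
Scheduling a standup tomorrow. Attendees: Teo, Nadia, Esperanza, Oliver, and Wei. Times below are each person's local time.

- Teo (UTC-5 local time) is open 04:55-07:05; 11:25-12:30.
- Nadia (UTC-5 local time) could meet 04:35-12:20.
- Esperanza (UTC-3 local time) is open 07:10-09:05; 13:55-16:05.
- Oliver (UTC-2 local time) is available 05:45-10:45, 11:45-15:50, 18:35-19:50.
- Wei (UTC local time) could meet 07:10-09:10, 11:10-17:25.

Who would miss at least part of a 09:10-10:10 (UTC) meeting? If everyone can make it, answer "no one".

Teo in UTC: 09:55-12:05, 16:25-17:30 (add 5h to convert from UTC-5).
Nadia in UTC: 09:35-17:20 (add 5h to convert from UTC-5).
Esperanza in UTC: 10:10-12:05, 16:55-19:05 (add 3h to convert from UTC-3).
Oliver in UTC: 07:45-12:45, 13:45-17:50, 20:35-21:50 (add 2h to convert from UTC-2).
Wei in UTC: 07:10-09:10, 11:10-17:25.
Teo: not fully free for 09:10-10:10. Nadia: not fully free for 09:10-10:10. Esperanza: not fully free for 09:10-10:10. Oliver: free for 09:10-10:10. Wei: not fully free for 09:10-10:10.

Esperanza, Nadia, Teo, Wei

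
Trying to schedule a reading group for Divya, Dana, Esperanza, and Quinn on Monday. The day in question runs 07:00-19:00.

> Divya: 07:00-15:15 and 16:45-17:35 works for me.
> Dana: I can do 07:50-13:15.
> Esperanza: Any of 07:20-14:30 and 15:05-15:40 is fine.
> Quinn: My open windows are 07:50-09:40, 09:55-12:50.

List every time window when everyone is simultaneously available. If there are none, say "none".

Divya ∩ Dana: 07:50-13:15.
Divya ∩ Dana ∩ Esperanza: 07:50-13:15.
Divya ∩ Dana ∩ Esperanza ∩ Quinn: 07:50-09:40, 09:55-12:50.

07:50-09:40, 09:55-12:50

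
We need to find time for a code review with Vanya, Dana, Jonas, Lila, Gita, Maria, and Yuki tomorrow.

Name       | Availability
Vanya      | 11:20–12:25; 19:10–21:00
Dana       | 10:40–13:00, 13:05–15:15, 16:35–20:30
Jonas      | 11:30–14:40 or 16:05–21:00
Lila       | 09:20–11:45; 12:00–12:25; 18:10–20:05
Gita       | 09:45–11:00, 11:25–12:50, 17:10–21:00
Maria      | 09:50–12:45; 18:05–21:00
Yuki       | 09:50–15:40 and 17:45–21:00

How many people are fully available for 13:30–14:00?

Dana, Jonas, and Yuki can make the full 13:30-14:00 slot — that's 3.

3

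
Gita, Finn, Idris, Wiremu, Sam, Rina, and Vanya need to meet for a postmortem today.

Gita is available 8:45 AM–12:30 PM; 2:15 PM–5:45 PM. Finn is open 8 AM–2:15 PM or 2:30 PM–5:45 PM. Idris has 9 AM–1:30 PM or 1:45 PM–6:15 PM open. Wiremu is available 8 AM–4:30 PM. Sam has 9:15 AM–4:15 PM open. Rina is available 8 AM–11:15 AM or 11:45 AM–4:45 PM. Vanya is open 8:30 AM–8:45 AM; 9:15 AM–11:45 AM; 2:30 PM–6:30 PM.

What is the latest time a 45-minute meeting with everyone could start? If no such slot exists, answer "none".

Gita ∩ Finn: 08:45-12:30, 14:30-17:45.
Gita ∩ Finn ∩ Idris: 09:00-12:30, 14:30-17:45.
Gita ∩ Finn ∩ Idris ∩ Wiremu: 09:00-12:30, 14:30-16:30.
Gita ∩ Finn ∩ Idris ∩ Wiremu ∩ Sam: 09:15-12:30, 14:30-16:15.
Gita ∩ Finn ∩ Idris ∩ Wiremu ∩ Sam ∩ Rina: 09:15-11:15, 11:45-12:30, 14:30-16:15.
Gita ∩ Finn ∩ Idris ∩ Wiremu ∩ Sam ∩ Rina ∩ Vanya: 09:15-11:15, 14:30-16:15.
The last common window of at least 45 minutes is 14:30-16:15; a 45-minute meeting can start as late as 15:30 and still end by 16:15.

15:30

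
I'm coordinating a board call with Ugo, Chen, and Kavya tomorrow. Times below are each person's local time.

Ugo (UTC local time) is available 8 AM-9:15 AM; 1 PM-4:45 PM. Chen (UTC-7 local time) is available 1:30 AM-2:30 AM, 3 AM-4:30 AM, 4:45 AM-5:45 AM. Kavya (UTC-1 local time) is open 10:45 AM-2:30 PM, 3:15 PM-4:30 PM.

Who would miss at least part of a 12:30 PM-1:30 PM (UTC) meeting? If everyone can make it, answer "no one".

Chen, Ugo

Ugo in UTC: 08:00-09:15, 13:00-16:45.
Chen in UTC: 08:30-09:30, 10:00-11:30, 11:45-12:45 (add 7h to convert from UTC-7).
Kavya in UTC: 11:45-15:30, 16:15-17:30 (add 1h to convert from UTC-1).
Ugo: not fully free for 12:30-13:30. Chen: not fully free for 12:30-13:30. Kavya: free for 12:30-13:30.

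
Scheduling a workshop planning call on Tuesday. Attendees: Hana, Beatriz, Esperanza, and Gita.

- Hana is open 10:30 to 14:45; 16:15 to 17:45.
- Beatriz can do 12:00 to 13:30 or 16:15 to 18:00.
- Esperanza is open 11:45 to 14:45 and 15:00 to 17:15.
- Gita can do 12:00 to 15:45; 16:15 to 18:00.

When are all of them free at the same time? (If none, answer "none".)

12:00-13:30, 16:15-17:15

Hana ∩ Beatriz: 12:00-13:30, 16:15-17:45.
Hana ∩ Beatriz ∩ Esperanza: 12:00-13:30, 16:15-17:15.
Hana ∩ Beatriz ∩ Esperanza ∩ Gita: 12:00-13:30, 16:15-17:15.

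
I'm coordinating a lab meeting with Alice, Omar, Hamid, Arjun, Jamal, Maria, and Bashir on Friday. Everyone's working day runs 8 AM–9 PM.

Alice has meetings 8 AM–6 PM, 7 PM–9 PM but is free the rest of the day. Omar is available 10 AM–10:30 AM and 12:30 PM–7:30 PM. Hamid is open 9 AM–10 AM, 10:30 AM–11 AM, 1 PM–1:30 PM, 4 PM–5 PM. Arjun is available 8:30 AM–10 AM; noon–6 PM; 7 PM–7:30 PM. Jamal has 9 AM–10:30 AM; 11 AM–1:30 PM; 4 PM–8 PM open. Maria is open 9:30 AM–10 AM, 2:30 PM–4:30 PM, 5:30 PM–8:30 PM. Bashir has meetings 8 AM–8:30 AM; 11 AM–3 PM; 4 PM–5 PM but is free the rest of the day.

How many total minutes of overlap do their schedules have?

0

Alice free: 18:00-19:00 (invert busy blocks within the working day).
Omar free: 10:00-10:30, 12:30-19:30.
Hamid free: 09:00-10:00, 10:30-11:00, 13:00-13:30, 16:00-17:00.
Arjun free: 08:30-10:00, 12:00-18:00, 19:00-19:30.
Jamal free: 09:00-10:30, 11:00-13:30, 16:00-20:00.
Maria free: 09:30-10:00, 14:30-16:30, 17:30-20:30.
Bashir free: 08:30-11:00, 15:00-16:00, 17:00-21:00 (invert busy blocks within the working day).
Alice ∩ Omar: 18:00-19:00.
Alice ∩ Omar ∩ Hamid: ∅.
Alice ∩ Omar ∩ Hamid ∩ Arjun: ∅.
Alice ∩ Omar ∩ Hamid ∩ Arjun ∩ Jamal: ∅.
Alice ∩ Omar ∩ Hamid ∩ Arjun ∩ Jamal ∩ Maria: ∅.
Alice ∩ Omar ∩ Hamid ∩ Arjun ∩ Jamal ∩ Maria ∩ Bashir: ∅.
There is no time when everyone is free.
There is no common window, so the total is 0 minutes.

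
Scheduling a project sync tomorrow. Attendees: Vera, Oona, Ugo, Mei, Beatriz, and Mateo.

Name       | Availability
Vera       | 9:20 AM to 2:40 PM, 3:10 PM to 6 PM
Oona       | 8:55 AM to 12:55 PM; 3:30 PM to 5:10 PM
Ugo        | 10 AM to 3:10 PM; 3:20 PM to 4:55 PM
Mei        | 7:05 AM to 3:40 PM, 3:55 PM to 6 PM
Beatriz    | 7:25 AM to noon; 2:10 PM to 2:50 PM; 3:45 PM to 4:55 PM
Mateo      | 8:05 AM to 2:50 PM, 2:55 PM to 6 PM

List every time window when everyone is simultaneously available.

Vera ∩ Oona: 09:20-12:55, 15:30-17:10.
Vera ∩ Oona ∩ Ugo: 10:00-12:55, 15:30-16:55.
Vera ∩ Oona ∩ Ugo ∩ Mei: 10:00-12:55, 15:30-15:40, 15:55-16:55.
Vera ∩ Oona ∩ Ugo ∩ Mei ∩ Beatriz: 10:00-12:00, 15:55-16:55.
Vera ∩ Oona ∩ Ugo ∩ Mei ∩ Beatriz ∩ Mateo: 10:00-12:00, 15:55-16:55.
So the common availability across everyone is 10:00-12:00, 15:55-16:55.

10:00-12:00, 15:55-16:55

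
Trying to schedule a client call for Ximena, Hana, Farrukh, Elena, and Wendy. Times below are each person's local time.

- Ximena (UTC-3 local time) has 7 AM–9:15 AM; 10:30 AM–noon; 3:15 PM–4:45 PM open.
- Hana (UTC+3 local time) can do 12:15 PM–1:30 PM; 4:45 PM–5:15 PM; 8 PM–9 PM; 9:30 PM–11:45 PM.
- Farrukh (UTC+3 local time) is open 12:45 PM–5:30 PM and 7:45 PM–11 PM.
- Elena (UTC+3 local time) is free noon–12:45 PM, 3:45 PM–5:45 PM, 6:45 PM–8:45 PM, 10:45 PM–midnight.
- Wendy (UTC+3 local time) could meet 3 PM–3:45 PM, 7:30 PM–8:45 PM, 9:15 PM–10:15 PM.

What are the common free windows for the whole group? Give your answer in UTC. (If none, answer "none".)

Ximena in UTC: 10:00-12:15, 13:30-15:00, 18:15-19:45 (add 3h to convert from UTC-3).
Hana in UTC: 09:15-10:30, 13:45-14:15, 17:00-18:00, 18:30-20:45 (subtract 3h to convert from UTC+3).
Farrukh in UTC: 09:45-14:30, 16:45-20:00 (subtract 3h to convert from UTC+3).
Elena in UTC: 09:00-09:45, 12:45-14:45, 15:45-17:45, 19:45-21:00 (subtract 3h to convert from UTC+3).
Wendy in UTC: 12:00-12:45, 16:30-17:45, 18:15-19:15 (subtract 3h to convert from UTC+3).
Ximena ∩ Hana: 10:00-10:30, 13:45-14:15, 18:30-19:45.
Ximena ∩ Hana ∩ Farrukh: 10:00-10:30, 13:45-14:15, 18:30-19:45.
Ximena ∩ Hana ∩ Farrukh ∩ Elena: 13:45-14:15.
Ximena ∩ Hana ∩ Farrukh ∩ Elena ∩ Wendy: ∅.
There is no time when everyone is free.

none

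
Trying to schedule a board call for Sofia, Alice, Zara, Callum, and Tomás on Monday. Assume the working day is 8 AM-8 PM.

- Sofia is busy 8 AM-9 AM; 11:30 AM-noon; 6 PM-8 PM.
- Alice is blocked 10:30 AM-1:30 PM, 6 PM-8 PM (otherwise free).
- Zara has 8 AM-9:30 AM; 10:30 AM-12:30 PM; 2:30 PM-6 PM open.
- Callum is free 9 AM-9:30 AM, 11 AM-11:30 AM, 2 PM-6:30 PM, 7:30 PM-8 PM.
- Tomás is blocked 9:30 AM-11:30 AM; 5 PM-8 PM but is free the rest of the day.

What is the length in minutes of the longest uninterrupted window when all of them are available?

Sofia free: 09:00-11:30, 12:00-18:00 (invert busy blocks within the working day).
Alice free: 08:00-10:30, 13:30-18:00 (invert busy blocks within the working day).
Zara free: 08:00-09:30, 10:30-12:30, 14:30-18:00.
Callum free: 09:00-09:30, 11:00-11:30, 14:00-18:30, 19:30-20:00.
Tomás free: 08:00-09:30, 11:30-17:00 (invert busy blocks within the working day).
Sofia ∩ Alice: 09:00-10:30, 13:30-18:00.
Sofia ∩ Alice ∩ Zara: 09:00-09:30, 14:30-18:00.
Sofia ∩ Alice ∩ Zara ∩ Callum: 09:00-09:30, 14:30-18:00.
Sofia ∩ Alice ∩ Zara ∩ Callum ∩ Tomás: 09:00-09:30, 14:30-17:00.
The longest is 14:30-17:00 at 150 minutes.

150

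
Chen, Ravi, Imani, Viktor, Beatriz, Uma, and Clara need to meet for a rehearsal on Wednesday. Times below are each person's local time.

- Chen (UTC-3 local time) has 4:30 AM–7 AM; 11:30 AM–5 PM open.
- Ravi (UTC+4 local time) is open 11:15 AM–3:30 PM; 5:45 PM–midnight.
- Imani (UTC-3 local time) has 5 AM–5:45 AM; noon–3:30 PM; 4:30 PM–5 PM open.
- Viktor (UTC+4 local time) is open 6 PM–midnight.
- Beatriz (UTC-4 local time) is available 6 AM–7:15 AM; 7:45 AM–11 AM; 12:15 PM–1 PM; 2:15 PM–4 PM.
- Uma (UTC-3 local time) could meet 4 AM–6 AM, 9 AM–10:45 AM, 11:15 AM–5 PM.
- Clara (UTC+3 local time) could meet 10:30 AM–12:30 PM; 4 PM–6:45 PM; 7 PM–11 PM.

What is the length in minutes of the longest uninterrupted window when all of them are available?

45

Chen in UTC: 07:30-10:00, 14:30-20:00 (add 3h to convert from UTC-3).
Ravi in UTC: 07:15-11:30, 13:45-20:00 (subtract 4h to convert from UTC+4).
Imani in UTC: 08:00-08:45, 15:00-18:30, 19:30-20:00 (add 3h to convert from UTC-3).
Viktor in UTC: 14:00-20:00 (subtract 4h to convert from UTC+4).
Beatriz in UTC: 10:00-11:15, 11:45-15:00, 16:15-17:00, 18:15-20:00 (add 4h to convert from UTC-4).
Uma in UTC: 07:00-09:00, 12:00-13:45, 14:15-20:00 (add 3h to convert from UTC-3).
Clara in UTC: 07:30-09:30, 13:00-15:45, 16:00-20:00 (subtract 3h to convert from UTC+3).
Chen ∩ Ravi: 07:30-10:00, 14:30-20:00.
Chen ∩ Ravi ∩ Imani: 08:00-08:45, 15:00-18:30, 19:30-20:00.
Chen ∩ Ravi ∩ Imani ∩ Viktor: 15:00-18:30, 19:30-20:00.
Chen ∩ Ravi ∩ Imani ∩ Viktor ∩ Beatriz: 16:15-17:00, 18:15-18:30, 19:30-20:00.
Chen ∩ Ravi ∩ Imani ∩ Viktor ∩ Beatriz ∩ Uma: 16:15-17:00, 18:15-18:30, 19:30-20:00.
Chen ∩ Ravi ∩ Imani ∩ Viktor ∩ Beatriz ∩ Uma ∩ Clara: 16:15-17:00, 18:15-18:30, 19:30-20:00.
Those are the intersection windows.
The longest is 16:15-17:00 at 45 minutes.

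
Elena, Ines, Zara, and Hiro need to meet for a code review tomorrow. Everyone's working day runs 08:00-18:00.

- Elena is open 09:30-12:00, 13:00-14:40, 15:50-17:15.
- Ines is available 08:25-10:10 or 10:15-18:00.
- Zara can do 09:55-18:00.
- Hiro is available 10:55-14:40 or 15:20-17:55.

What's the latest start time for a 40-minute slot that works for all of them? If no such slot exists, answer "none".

16:35

Elena ∩ Ines: 09:30-10:10, 10:15-12:00, 13:00-14:40, 15:50-17:15.
Elena ∩ Ines ∩ Zara: 09:55-10:10, 10:15-12:00, 13:00-14:40, 15:50-17:15.
Elena ∩ Ines ∩ Zara ∩ Hiro: 10:55-12:00, 13:00-14:40, 15:50-17:15.
The last common window of at least 40 minutes is 15:50-17:15; a 40-minute meeting can start as late as 16:35 and still end by 17:15.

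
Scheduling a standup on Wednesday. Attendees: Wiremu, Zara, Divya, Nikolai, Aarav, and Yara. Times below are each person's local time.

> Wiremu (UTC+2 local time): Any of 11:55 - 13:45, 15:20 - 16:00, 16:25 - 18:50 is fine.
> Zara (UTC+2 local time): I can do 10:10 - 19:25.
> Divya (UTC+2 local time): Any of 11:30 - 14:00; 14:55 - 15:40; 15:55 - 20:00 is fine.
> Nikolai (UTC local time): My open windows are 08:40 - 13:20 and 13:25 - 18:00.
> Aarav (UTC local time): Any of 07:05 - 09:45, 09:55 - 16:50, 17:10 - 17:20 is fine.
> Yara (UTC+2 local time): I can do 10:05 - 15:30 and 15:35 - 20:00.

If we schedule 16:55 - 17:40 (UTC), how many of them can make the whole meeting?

Wiremu in UTC: 09:55-11:45, 13:20-14:00, 14:25-16:50 (subtract 2h to convert from UTC+2).
Zara in UTC: 08:10-17:25 (subtract 2h to convert from UTC+2).
Divya in UTC: 09:30-12:00, 12:55-13:40, 13:55-18:00 (subtract 2h to convert from UTC+2).
Nikolai in UTC: 08:40-13:20, 13:25-18:00.
Aarav in UTC: 07:05-09:45, 09:55-16:50, 17:10-17:20.
Yara in UTC: 08:05-13:30, 13:35-18:00 (subtract 2h to convert from UTC+2).
Divya, Nikolai, and Yara can make the full 16:55-17:40 slot — that's 3.

3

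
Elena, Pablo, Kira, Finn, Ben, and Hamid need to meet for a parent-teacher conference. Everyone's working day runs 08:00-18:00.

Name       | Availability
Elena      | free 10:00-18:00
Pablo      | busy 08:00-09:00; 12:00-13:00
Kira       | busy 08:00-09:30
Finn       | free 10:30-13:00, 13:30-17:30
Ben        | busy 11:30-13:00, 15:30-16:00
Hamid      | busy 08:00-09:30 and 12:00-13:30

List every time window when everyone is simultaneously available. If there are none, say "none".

10:30-11:30, 13:30-15:30, 16:00-17:30

Elena free: 10:00-18:00.
Pablo free: 09:00-12:00, 13:00-18:00 (invert busy blocks within the working day).
Kira free: 09:30-18:00 (invert busy blocks within the working day).
Finn free: 10:30-13:00, 13:30-17:30.
Ben free: 08:00-11:30, 13:00-15:30, 16:00-18:00 (invert busy blocks within the working day).
Hamid free: 09:30-12:00, 13:30-18:00 (invert busy blocks within the working day).
Elena ∩ Pablo: 10:00-12:00, 13:00-18:00.
Elena ∩ Pablo ∩ Kira: 10:00-12:00, 13:00-18:00.
Elena ∩ Pablo ∩ Kira ∩ Finn: 10:30-12:00, 13:30-17:30.
Elena ∩ Pablo ∩ Kira ∩ Finn ∩ Ben: 10:30-11:30, 13:30-15:30, 16:00-17:30.
Elena ∩ Pablo ∩ Kira ∩ Finn ∩ Ben ∩ Hamid: 10:30-11:30, 13:30-15:30, 16:00-17:30.
So the common availability across everyone is 10:30-11:30, 13:30-15:30, 16:00-17:30.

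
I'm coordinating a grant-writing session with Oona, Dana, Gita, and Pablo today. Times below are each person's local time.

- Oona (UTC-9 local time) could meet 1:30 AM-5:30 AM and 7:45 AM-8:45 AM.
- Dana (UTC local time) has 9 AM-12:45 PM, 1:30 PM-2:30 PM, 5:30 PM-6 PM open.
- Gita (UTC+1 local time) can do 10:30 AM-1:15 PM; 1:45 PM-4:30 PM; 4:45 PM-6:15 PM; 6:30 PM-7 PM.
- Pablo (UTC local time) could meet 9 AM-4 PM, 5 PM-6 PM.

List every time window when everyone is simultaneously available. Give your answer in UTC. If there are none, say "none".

10:30-12:15, 13:30-14:30, 17:30-17:45

Oona in UTC: 10:30-14:30, 16:45-17:45 (add 9h to convert from UTC-9).
Dana in UTC: 09:00-12:45, 13:30-14:30, 17:30-18:00.
Gita in UTC: 09:30-12:15, 12:45-15:30, 15:45-17:15, 17:30-18:00 (subtract 1h to convert from UTC+1).
Pablo in UTC: 09:00-16:00, 17:00-18:00.
Oona ∩ Dana: 10:30-12:45, 13:30-14:30, 17:30-17:45.
Oona ∩ Dana ∩ Gita: 10:30-12:15, 13:30-14:30, 17:30-17:45.
Oona ∩ Dana ∩ Gita ∩ Pablo: 10:30-12:15, 13:30-14:30, 17:30-17:45.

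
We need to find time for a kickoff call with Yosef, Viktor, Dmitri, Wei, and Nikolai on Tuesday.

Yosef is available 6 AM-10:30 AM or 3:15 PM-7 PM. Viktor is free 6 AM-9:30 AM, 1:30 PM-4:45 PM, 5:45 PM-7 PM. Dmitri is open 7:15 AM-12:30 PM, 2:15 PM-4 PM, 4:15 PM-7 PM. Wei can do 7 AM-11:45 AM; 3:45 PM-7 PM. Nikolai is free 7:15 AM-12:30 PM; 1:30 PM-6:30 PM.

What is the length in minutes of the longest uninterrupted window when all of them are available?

135

Yosef ∩ Viktor: 06:00-09:30, 15:15-16:45, 17:45-19:00.
Yosef ∩ Viktor ∩ Dmitri: 07:15-09:30, 15:15-16:00, 16:15-16:45, 17:45-19:00.
Yosef ∩ Viktor ∩ Dmitri ∩ Wei: 07:15-09:30, 15:45-16:00, 16:15-16:45, 17:45-19:00.
Yosef ∩ Viktor ∩ Dmitri ∩ Wei ∩ Nikolai: 07:15-09:30, 15:45-16:00, 16:15-16:45, 17:45-18:30.
The longest is 07:15-09:30 at 135 minutes.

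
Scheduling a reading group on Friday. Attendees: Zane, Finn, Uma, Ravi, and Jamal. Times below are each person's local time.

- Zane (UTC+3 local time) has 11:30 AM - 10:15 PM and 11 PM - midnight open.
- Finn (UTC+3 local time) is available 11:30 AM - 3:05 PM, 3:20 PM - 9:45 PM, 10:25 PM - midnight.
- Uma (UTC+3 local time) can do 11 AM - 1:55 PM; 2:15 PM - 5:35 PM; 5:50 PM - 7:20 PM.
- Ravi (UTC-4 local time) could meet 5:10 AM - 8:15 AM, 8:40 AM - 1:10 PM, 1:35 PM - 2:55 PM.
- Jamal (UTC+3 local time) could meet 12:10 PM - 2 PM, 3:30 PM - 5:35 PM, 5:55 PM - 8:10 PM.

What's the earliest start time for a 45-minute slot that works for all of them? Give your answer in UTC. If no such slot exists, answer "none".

Zane in UTC: 08:30-19:15, 20:00-21:00 (subtract 3h to convert from UTC+3).
Finn in UTC: 08:30-12:05, 12:20-18:45, 19:25-21:00 (subtract 3h to convert from UTC+3).
Uma in UTC: 08:00-10:55, 11:15-14:35, 14:50-16:20 (subtract 3h to convert from UTC+3).
Ravi in UTC: 09:10-12:15, 12:40-17:10, 17:35-18:55 (add 4h to convert from UTC-4).
Jamal in UTC: 09:10-11:00, 12:30-14:35, 14:55-17:10 (subtract 3h to convert from UTC+3).
Zane ∩ Finn: 08:30-12:05, 12:20-18:45, 20:00-21:00.
Zane ∩ Finn ∩ Uma: 08:30-10:55, 11:15-12:05, 12:20-14:35, 14:50-16:20.
Zane ∩ Finn ∩ Uma ∩ Ravi: 09:10-10:55, 11:15-12:05, 12:40-14:35, 14:50-16:20.
Zane ∩ Finn ∩ Uma ∩ Ravi ∩ Jamal: 09:10-10:55, 12:40-14:35, 14:55-16:20.
Those are the intersection windows.
The first common window of at least 45 minutes is 09:10-10:55, so the earliest start is 09:10.

09:10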